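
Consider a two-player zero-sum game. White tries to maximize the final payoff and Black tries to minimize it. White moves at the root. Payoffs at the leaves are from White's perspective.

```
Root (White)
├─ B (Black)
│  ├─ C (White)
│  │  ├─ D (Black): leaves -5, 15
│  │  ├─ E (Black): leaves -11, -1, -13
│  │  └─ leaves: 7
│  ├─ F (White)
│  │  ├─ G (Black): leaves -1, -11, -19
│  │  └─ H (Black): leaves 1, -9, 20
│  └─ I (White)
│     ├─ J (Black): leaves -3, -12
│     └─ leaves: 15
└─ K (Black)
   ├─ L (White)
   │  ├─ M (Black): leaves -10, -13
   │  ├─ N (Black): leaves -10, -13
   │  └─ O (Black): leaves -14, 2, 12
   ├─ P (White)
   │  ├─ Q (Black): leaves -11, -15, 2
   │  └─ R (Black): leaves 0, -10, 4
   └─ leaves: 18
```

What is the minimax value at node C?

7

D: min(-5, 15) = -5
E: min(-11, -1, -13) = -13
C: max(-5, -13, 7) = 7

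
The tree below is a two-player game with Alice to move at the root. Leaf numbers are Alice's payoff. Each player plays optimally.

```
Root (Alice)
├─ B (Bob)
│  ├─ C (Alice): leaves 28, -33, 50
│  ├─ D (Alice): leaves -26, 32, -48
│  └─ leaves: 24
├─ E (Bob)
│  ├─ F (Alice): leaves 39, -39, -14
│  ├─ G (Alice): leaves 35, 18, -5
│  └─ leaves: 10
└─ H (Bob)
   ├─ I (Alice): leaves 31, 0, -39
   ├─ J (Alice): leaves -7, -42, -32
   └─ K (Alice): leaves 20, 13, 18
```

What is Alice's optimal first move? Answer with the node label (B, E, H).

C (Alice): max(28, -33, 50) = 50
D (Alice): max(-26, 32, -48) = 32
B (Bob): min(50, 32, 24) = 24
F (Alice): max(39, -39, -14) = 39
G (Alice): max(35, 18, -5) = 35
E (Bob): min(39, 35, 10) = 10
I (Alice): max(31, 0, -39) = 31
J (Alice): max(-7, -42, -32) = -7
K (Alice): max(20, 13, 18) = 20
H (Bob): min(31, -7, 20) = -7
Root (Alice): max(24, 10, -7) = 24
Alice picks the child with the highest value: B (value 24).

B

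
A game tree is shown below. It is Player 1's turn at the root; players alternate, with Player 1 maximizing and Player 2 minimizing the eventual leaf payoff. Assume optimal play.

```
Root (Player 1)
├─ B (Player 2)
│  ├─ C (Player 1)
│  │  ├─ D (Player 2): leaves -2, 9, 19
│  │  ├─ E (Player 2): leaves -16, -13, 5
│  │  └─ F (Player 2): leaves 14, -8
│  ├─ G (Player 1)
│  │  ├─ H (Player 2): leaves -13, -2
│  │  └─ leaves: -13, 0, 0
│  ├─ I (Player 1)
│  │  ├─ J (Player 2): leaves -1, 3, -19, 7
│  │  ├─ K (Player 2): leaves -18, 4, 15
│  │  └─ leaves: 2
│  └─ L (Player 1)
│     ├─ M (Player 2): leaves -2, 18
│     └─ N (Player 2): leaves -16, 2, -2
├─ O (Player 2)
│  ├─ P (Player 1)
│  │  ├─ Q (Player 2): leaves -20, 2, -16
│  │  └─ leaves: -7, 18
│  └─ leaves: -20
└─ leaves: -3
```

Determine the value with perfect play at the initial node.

-2

D (Player 2): min(-2, 9, 19) = -2
E (Player 2): min(-16, -13, 5) = -16
F (Player 2): min(14, -8) = -8
C (Player 1): max(-2, -16, -8) = -2
H (Player 2): min(-13, -2) = -13
G (Player 1): max(-13, -13, 0, 0) = 0
J (Player 2): min(-1, 3, -19, 7) = -19
K (Player 2): min(-18, 4, 15) = -18
I (Player 1): max(-19, -18, 2) = 2
M (Player 2): min(-2, 18) = -2
N (Player 2): min(-16, 2, -2) = -16
L (Player 1): max(-2, -16) = -2
B (Player 2): min(-2, 0, 2, -2) = -2
Q (Player 2): min(-20, 2, -16) = -20
P (Player 1): max(-20, -7, 18) = 18
O (Player 2): min(18, -20) = -20
Root (Player 1): max(-2, -20, -3) = -2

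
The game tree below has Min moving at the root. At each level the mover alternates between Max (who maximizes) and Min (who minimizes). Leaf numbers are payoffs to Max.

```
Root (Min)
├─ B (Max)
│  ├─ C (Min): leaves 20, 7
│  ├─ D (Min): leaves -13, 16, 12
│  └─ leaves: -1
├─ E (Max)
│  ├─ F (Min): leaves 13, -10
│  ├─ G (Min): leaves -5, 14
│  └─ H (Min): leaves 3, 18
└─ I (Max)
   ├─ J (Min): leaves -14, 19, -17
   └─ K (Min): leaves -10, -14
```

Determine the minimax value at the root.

C (Min): min(20, 7) = 7
D (Min): min(-13, 16, 12) = -13
B (Max): max(7, -13, -1) = 7
F (Min): min(13, -10) = -10
G (Min): min(-5, 14) = -5
H (Min): min(3, 18) = 3
E (Max): max(-10, -5, 3) = 3
J (Min): min(-14, 19, -17) = -17
K (Min): min(-10, -14) = -14
I (Max): max(-17, -14) = -14
Root (Min): min(7, 3, -14) = -14

-14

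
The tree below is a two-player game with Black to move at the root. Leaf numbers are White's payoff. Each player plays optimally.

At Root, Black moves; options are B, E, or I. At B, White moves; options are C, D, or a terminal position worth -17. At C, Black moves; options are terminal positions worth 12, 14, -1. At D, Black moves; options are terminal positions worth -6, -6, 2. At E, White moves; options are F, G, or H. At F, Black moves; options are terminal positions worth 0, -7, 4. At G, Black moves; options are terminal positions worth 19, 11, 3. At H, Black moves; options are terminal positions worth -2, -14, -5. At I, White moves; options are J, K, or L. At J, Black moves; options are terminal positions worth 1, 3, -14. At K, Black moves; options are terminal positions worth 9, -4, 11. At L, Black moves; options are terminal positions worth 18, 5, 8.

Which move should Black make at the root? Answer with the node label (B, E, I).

C (Black): min(12, 14, -1) = -1
D (Black): min(-6, -6, 2) = -6
B (White): max(-1, -6, -17) = -1
F (Black): min(0, -7, 4) = -7
G (Black): min(19, 11, 3) = 3
H (Black): min(-2, -14, -5) = -14
E (White): max(-7, 3, -14) = 3
J (Black): min(1, 3, -14) = -14
K (Black): min(9, -4, 11) = -4
L (Black): min(18, 5, 8) = 5
I (White): max(-14, -4, 5) = 5
Root (Black): min(-1, 3, 5) = -1
Black picks the child with the lowest value: B (value -1).

B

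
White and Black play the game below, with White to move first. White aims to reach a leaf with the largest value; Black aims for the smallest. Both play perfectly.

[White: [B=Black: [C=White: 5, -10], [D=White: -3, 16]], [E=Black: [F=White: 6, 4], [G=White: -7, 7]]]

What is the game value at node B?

5

C: max(5, -10) = 5
D: max(-3, 16) = 16
B: min(5, 16) = 5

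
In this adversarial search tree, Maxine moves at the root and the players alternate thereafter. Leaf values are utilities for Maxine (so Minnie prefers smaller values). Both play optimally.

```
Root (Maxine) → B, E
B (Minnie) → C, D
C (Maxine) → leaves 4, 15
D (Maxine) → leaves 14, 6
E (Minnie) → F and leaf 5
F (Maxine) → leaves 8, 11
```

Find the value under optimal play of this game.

14

C (Maxine): max(4, 15) = 15
D (Maxine): max(14, 6) = 14
B (Minnie): min(15, 14) = 14
F (Maxine): max(8, 11) = 11
E (Minnie): min(11, 5) = 5
Root (Maxine): max(14, 5) = 14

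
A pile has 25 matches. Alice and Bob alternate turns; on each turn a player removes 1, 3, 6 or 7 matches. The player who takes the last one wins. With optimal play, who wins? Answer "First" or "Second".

W/L table (W = player to move can force a win):
i:   0  1  2  3  4  5  6  7  8  9 10 11 12 13 14 15 16 17 18 19 20 21 22 23 24 25
     L  W  L  W  L  W  W  W  W  W  W  W  L  W  L  W  L  W  W  W  W  W  W  W  L  W
Position 25 is W, so the first player wins.

First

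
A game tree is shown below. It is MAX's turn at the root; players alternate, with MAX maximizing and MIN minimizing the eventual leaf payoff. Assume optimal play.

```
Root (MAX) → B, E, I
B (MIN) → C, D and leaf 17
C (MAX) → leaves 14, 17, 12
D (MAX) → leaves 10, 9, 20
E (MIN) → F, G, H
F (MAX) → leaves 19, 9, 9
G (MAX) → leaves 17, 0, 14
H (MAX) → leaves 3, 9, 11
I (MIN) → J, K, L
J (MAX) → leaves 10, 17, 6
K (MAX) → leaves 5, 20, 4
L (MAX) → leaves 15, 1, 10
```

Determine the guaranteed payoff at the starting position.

17

C (MAX): max(14, 17, 12) = 17
D (MAX): max(10, 9, 20) = 20
B (MIN): min(17, 20, 17) = 17
F (MAX): max(19, 9, 9) = 19
G (MAX): max(17, 0, 14) = 17
H (MAX): max(3, 9, 11) = 11
E (MIN): min(19, 17, 11) = 11
J (MAX): max(10, 17, 6) = 17
K (MAX): max(5, 20, 4) = 20
L (MAX): max(15, 1, 10) = 15
I (MIN): min(17, 20, 15) = 15
Root (MAX): max(17, 11, 15) = 17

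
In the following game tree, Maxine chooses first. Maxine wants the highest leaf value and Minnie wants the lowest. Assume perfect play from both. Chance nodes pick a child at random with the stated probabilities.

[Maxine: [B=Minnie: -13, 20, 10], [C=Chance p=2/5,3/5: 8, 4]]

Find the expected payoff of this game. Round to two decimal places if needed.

B (Minnie): min(-13, 20, 10) = -13
C (Chance): 2/5·8 + 3/5·4 = 5.6
Root (Maxine): max(-13, 5.6) = 5.6

5.6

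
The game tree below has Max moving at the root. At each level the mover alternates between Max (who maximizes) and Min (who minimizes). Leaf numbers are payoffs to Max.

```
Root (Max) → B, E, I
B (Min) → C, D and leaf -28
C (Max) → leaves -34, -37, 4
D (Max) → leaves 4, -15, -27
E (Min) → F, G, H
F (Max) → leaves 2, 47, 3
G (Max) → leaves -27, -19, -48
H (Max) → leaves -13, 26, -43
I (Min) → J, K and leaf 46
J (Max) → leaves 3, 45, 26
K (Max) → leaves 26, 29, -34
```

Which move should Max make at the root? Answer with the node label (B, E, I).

I

C (Max): max(-34, -37, 4) = 4
D (Max): max(4, -15, -27) = 4
B (Min): min(4, 4, -28) = -28
F (Max): max(2, 47, 3) = 47
G (Max): max(-27, -19, -48) = -19
H (Max): max(-13, 26, -43) = 26
E (Min): min(47, -19, 26) = -19
J (Max): max(3, 45, 26) = 45
K (Max): max(26, 29, -34) = 29
I (Min): min(45, 29, 46) = 29
Root (Max): max(-28, -19, 29) = 29
Max picks the child with the highest value: I (value 29).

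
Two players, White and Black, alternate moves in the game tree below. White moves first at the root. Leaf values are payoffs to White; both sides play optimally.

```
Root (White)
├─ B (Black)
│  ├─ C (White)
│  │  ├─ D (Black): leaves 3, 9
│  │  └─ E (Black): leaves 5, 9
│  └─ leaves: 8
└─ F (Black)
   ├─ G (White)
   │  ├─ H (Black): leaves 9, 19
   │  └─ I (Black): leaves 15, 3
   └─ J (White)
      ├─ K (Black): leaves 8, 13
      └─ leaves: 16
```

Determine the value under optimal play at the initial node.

9

D (Black): min(3, 9) = 3
E (Black): min(5, 9) = 5
C (White): max(3, 5) = 5
B (Black): min(5, 8) = 5
H (Black): min(9, 19) = 9
I (Black): min(15, 3) = 3
G (White): max(9, 3) = 9
K (Black): min(8, 13) = 8
J (White): max(8, 16) = 16
F (Black): min(9, 16) = 9
Root (White): max(5, 9) = 9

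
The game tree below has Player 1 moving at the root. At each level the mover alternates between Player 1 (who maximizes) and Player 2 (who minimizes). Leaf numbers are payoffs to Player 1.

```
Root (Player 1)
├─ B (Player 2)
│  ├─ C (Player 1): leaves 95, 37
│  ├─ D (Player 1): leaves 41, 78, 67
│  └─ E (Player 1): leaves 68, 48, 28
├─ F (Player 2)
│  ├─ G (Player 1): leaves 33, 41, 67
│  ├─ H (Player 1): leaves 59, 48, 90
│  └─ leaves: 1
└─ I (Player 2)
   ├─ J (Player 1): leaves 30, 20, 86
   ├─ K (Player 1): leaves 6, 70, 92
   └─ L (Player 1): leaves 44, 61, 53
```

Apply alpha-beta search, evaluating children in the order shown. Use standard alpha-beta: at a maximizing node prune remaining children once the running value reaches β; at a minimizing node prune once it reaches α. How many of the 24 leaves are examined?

20

C [α=-∞,β=+∞]: v=95
D [α=-∞,β=95]: v=78
E [α=-∞,β=78]: v=68
B [α=-∞,β=+∞]: v=68
G [α=68,β=+∞]: v=67
F [α=68,β=+∞]: v=67 after child 1 ≤ α → α-cutoff, skip 2
J [α=68,β=+∞]: v=86
K [α=68,β=86]: v=92
L [α=68,β=86]: v=61
I [α=68,β=+∞]: v=61
Root [α=-∞,β=+∞]: v=68
Leaves evaluated: 20 of 24.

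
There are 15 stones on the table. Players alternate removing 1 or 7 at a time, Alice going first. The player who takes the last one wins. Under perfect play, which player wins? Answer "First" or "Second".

Mark each pile size as W (mover wins) or L (mover loses):
i:   0  1  2  3  4  5  6  7  8  9 10 11 12 13 14 15
     L  W  L  W  L  W  L  W  L  W  L  W  L  W  L  W
Position 15 is W, so the first player wins.

First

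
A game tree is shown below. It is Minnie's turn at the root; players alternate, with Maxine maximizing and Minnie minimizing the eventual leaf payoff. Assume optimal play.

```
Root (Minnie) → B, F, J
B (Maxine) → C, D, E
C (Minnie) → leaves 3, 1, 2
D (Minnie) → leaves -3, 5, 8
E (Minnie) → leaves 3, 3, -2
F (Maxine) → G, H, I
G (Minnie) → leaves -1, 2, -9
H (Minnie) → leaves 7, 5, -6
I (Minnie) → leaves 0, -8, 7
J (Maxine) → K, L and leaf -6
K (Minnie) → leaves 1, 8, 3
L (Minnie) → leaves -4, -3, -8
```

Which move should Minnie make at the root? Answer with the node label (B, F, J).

C (Minnie): min(3, 1, 2) = 1
D (Minnie): min(-3, 5, 8) = -3
E (Minnie): min(3, 3, -2) = -2
B (Maxine): max(1, -3, -2) = 1
G (Minnie): min(-1, 2, -9) = -9
H (Minnie): min(7, 5, -6) = -6
I (Minnie): min(0, -8, 7) = -8
F (Maxine): max(-9, -6, -8) = -6
K (Minnie): min(1, 8, 3) = 1
L (Minnie): min(-4, -3, -8) = -8
J (Maxine): max(1, -8, -6) = 1
Root (Minnie): min(1, -6, 1) = -6
Minnie picks the child with the lowest value: F (value -6).

F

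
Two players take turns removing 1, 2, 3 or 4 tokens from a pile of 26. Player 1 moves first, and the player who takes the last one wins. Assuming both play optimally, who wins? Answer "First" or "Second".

First

Compute winning (W) and losing (L) positions by backward induction:
i:   0  1  2  3  4  5  6  7  8  9 10 11 12 13 14 15 16 17 18 19 20 21 22 23 24 25 26
     L  W  W  W  W  L  W  W  W  W  L  W  W  W  W  L  W  W  W  W  L  W  W  W  W  L  W
Position 26 is W, so the first player wins.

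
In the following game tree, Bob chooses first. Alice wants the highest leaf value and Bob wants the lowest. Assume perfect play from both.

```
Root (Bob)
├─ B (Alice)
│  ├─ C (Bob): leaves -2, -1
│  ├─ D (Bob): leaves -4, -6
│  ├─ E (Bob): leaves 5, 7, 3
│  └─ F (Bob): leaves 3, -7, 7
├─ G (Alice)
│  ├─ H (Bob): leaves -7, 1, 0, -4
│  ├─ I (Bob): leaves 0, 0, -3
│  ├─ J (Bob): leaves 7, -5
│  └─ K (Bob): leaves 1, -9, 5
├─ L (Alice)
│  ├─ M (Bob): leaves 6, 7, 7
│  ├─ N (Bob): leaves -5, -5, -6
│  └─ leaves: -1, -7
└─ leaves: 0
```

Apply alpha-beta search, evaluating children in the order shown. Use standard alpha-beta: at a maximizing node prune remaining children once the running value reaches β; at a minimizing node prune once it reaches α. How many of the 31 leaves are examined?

22

C [α=-∞,β=+∞]: v=-2
D [α=-2,β=+∞]: v=-4 after child 1 ≤ α → α-cutoff, skip 1
E [α=-2,β=+∞]: v=3
F [α=3,β=+∞]: v=3 after child 1 ≤ α → α-cutoff, skip 2
B [α=-∞,β=+∞]: v=3
H [α=-∞,β=3]: v=-7
I [α=-7,β=3]: v=-3
J [α=-3,β=3]: v=-5
K [α=-3,β=3]: v=-9 after child 2 ≤ α → α-cutoff, skip 1
G [α=-∞,β=3]: v=-3
M [α=-∞,β=-3]: v=6
L [α=-∞,β=-3]: v=6 after child 1 ≥ β → β-cutoff, skip 3
Root [α=-∞,β=+∞]: v=-3
Leaves evaluated: 22 of 31.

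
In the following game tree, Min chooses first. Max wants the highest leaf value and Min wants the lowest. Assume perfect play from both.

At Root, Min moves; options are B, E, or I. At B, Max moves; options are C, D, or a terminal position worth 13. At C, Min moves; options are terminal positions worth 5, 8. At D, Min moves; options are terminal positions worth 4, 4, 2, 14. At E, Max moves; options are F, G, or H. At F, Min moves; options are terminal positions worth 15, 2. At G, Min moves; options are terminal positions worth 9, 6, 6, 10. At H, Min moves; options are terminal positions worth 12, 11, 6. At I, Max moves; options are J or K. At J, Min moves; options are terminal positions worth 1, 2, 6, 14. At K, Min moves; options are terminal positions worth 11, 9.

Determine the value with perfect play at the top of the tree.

6

C (Min): min(5, 8) = 5
D (Min): min(4, 4, 2, 14) = 2
B (Max): max(5, 2, 13) = 13
F (Min): min(15, 2) = 2
G (Min): min(9, 6, 6, 10) = 6
H (Min): min(12, 11, 6) = 6
E (Max): max(2, 6, 6) = 6
J (Min): min(1, 2, 6, 14) = 1
K (Min): min(11, 9) = 9
I (Max): max(1, 9) = 9
Root (Min): min(13, 6, 9) = 6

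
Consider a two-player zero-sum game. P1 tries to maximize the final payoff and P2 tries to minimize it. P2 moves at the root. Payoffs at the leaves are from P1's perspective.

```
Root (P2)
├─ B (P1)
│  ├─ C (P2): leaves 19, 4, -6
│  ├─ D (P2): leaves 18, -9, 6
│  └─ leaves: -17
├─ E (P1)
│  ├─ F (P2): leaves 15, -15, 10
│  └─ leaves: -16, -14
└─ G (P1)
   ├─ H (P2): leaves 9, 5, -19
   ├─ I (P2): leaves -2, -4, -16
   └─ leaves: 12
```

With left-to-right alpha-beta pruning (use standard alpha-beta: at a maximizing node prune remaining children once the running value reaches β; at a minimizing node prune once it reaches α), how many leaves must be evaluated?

C [α=-∞,β=+∞]: v=-6
D [α=-6,β=+∞]: v=-9 after child 2 ≤ α → α-cutoff, skip 1
B [α=-∞,β=+∞]: v=-6
F [α=-∞,β=-6]: v=-15
E [α=-∞,β=-6]: v=-14
H [α=-∞,β=-14]: v=-19
I [α=-19,β=-14]: v=-16
G [α=-∞,β=-14]: v=12
Root [α=-∞,β=+∞]: v=-14
Leaves evaluated: 18 of 19.

18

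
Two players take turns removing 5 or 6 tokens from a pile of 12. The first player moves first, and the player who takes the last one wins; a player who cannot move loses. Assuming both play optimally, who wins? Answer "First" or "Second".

i:   0  1  2  3  4  5  6  7  8  9 10 11 12
     L  L  L  L  L  W  W  W  W  W  W  L  L
Position 12 is L, so the second player wins.

Second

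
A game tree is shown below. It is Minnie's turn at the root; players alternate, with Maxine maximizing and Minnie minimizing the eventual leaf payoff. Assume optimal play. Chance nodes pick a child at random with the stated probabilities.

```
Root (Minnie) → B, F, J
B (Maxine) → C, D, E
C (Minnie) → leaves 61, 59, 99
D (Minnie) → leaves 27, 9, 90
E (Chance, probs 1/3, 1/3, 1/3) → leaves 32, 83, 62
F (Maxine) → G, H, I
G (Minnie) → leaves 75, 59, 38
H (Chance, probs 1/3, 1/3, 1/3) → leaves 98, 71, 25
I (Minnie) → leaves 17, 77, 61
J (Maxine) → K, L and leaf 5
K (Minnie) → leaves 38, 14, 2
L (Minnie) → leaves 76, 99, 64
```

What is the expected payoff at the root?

C (Minnie): min(61, 59, 99) = 59
D (Minnie): min(27, 9, 90) = 9
E (Chance): 1/3·32 + 1/3·83 + 1/3·62 = 59
B (Maxine): max(59, 9, 59) = 59
G (Minnie): min(75, 59, 38) = 38
H (Chance): 1/3·98 + 1/3·71 + 1/3·25 = 64.67
I (Minnie): min(17, 77, 61) = 17
F (Maxine): max(38, 64.67, 17) = 64.67
K (Minnie): min(38, 14, 2) = 2
L (Minnie): min(76, 99, 64) = 64
J (Maxine): max(2, 64, 5) = 64
Root (Minnie): min(59, 64.67, 64) = 59

59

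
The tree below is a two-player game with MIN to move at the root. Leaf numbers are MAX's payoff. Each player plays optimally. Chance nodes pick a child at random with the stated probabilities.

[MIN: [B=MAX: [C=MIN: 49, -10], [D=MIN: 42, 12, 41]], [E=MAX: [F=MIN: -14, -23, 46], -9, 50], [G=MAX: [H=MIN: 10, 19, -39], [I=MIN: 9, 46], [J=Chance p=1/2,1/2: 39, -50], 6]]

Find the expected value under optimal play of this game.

9

C (MIN): min(49, -10) = -10
D (MIN): min(42, 12, 41) = 12
B (MAX): max(-10, 12) = 12
F (MIN): min(-14, -23, 46) = -23
E (MAX): max(-23, -9, 50) = 50
H (MIN): min(10, 19, -39) = -39
I (MIN): min(9, 46) = 9
J (Chance): 1/2·39 + 1/2·-50 = -5.5
G (MAX): max(-39, 9, -5.5, 6) = 9
Root (MIN): min(12, 50, 9) = 9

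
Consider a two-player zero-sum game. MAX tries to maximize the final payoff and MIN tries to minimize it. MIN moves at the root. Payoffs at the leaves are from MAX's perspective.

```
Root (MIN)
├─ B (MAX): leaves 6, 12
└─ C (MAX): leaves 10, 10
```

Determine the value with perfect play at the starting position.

10

B (MAX): max(6, 12) = 12
C (MAX): max(10, 10) = 10
Root (MIN): min(12, 10) = 10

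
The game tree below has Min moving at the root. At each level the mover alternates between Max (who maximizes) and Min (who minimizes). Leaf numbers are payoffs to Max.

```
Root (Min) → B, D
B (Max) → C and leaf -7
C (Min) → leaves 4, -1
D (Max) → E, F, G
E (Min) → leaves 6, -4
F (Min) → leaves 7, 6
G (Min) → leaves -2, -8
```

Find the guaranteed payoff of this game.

C (Min): min(4, -1) = -1
B (Max): max(-1, -7) = -1
E (Min): min(6, -4) = -4
F (Min): min(7, 6) = 6
G (Min): min(-2, -8) = -8
D (Max): max(-4, 6, -8) = 6
Root (Min): min(-1, 6) = -1

-1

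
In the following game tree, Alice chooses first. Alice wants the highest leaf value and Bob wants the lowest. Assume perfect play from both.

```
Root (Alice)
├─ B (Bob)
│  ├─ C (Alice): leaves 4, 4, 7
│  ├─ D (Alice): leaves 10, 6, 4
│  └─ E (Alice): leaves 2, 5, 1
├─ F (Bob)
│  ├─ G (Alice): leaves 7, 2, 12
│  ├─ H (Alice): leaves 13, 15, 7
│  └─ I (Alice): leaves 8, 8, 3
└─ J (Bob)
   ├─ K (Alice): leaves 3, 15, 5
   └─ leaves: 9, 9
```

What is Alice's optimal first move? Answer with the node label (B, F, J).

J

C (Alice): max(4, 4, 7) = 7
D (Alice): max(10, 6, 4) = 10
E (Alice): max(2, 5, 1) = 5
B (Bob): min(7, 10, 5) = 5
G (Alice): max(7, 2, 12) = 12
H (Alice): max(13, 15, 7) = 15
I (Alice): max(8, 8, 3) = 8
F (Bob): min(12, 15, 8) = 8
K (Alice): max(3, 15, 5) = 15
J (Bob): min(15, 9, 9) = 9
Root (Alice): max(5, 8, 9) = 9
Alice picks the child with the highest value: J (value 9).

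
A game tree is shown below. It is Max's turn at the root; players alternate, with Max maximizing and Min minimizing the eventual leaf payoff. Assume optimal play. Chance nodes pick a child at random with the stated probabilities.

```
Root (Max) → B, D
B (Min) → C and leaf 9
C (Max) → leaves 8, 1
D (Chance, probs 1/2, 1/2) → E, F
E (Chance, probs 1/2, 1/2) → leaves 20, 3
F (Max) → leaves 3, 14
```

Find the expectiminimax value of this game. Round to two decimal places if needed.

12.75

C (Max): max(8, 1) = 8
B (Min): min(8, 9) = 8
E (Chance): 1/2·20 + 1/2·3 = 11.5
F (Max): max(3, 14) = 14
D (Chance): 1/2·11.5 + 1/2·14 = 12.75
Root (Max): max(8, 12.75) = 12.75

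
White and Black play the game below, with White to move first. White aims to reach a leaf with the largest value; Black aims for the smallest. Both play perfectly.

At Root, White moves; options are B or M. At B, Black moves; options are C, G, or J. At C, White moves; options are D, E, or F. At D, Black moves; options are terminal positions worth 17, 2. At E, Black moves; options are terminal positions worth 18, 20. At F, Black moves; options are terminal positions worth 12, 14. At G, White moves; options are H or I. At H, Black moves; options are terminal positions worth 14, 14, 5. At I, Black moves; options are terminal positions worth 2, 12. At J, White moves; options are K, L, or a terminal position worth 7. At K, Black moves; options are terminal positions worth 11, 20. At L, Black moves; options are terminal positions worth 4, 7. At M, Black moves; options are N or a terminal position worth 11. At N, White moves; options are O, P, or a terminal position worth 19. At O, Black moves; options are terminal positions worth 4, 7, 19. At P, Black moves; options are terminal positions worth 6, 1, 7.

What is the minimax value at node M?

O: min(4, 7, 19) = 4
P: min(6, 1, 7) = 1
N: max(4, 1, 19) = 19
M: min(19, 11) = 11

11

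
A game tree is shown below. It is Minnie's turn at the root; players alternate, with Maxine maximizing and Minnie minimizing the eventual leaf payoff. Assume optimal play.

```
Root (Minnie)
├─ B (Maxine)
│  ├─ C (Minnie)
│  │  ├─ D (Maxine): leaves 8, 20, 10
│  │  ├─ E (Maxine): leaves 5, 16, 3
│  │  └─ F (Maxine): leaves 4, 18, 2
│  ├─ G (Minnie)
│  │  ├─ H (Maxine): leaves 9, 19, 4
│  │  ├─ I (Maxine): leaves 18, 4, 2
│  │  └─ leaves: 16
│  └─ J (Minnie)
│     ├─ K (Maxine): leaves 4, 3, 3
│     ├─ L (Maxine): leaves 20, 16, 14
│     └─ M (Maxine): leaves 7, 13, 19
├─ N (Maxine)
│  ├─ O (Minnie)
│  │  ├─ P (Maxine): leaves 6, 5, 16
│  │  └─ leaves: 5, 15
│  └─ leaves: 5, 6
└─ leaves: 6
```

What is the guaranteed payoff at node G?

16

H: max(9, 19, 4) = 19
I: max(18, 4, 2) = 18
G: min(19, 18, 16) = 16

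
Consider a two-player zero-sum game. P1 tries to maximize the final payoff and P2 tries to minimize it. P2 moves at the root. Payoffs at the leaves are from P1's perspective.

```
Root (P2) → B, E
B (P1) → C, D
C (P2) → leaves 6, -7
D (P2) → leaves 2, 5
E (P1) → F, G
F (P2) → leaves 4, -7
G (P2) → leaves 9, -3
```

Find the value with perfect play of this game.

-3

C (P2): min(6, -7) = -7
D (P2): min(2, 5) = 2
B (P1): max(-7, 2) = 2
F (P2): min(4, -7) = -7
G (P2): min(9, -3) = -3
E (P1): max(-7, -3) = -3
Root (P2): min(2, -3) = -3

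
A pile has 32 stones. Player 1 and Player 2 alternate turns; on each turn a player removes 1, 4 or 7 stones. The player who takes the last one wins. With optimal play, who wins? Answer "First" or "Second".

Second

Mark each pile size as W (mover wins) or L (mover loses):
i:   0  1  2  3  4  5  6  7  8  9 10 11 12 13 14 15 16 17 18 19 20 21 22 23 24 25 26 27 28 29 30 31 32
     L  W  L  W  W  L  W  W  L  W  L  W  W  L  W  W  L  W  L  W  W  L  W  W  L  W  L  W  W  L  W  W  L
Position 32 is L, so the second player wins.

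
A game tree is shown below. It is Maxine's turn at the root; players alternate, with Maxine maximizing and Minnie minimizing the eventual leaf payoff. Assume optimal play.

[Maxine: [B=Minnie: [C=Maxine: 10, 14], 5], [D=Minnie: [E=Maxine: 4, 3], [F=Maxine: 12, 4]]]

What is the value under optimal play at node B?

5

C: max(10, 14) = 14
B: min(14, 5) = 5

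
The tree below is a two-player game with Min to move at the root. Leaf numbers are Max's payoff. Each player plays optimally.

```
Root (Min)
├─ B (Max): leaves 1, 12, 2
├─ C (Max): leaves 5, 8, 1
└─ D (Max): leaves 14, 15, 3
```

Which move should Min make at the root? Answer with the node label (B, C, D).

C

B (Max): max(1, 12, 2) = 12
C (Max): max(5, 8, 1) = 8
D (Max): max(14, 15, 3) = 15
Root (Min): min(12, 8, 15) = 8
Min picks the child with the lowest value: C (value 8).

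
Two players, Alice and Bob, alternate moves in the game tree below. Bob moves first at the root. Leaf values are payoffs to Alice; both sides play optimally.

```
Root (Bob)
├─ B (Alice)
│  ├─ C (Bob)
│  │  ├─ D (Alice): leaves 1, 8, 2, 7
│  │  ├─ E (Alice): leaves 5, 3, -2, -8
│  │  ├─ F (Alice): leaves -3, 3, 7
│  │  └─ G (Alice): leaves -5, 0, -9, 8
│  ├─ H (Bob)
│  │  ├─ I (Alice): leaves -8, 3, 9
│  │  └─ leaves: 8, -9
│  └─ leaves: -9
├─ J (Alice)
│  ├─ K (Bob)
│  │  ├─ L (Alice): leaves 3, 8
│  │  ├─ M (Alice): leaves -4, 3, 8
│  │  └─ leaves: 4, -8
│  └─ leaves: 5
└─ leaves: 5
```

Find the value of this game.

D (Alice): max(1, 8, 2, 7) = 8
E (Alice): max(5, 3, -2, -8) = 5
F (Alice): max(-3, 3, 7) = 7
G (Alice): max(-5, 0, -9, 8) = 8
C (Bob): min(8, 5, 7, 8) = 5
I (Alice): max(-8, 3, 9) = 9
H (Bob): min(9, 8, -9) = -9
B (Alice): max(5, -9, -9) = 5
L (Alice): max(3, 8) = 8
M (Alice): max(-4, 3, 8) = 8
K (Bob): min(8, 8, 4, -8) = -8
J (Alice): max(-8, 5) = 5
Root (Bob): min(5, 5, 5) = 5

5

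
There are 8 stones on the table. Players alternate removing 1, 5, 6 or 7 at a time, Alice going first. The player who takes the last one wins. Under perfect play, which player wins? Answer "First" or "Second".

First

Positions where the player to move wins (W) vs loses (L):
i:   0  1  2  3  4  5  6  7  8
     L  W  L  W  L  W  W  W  W
Position 8 is W, so the first player wins.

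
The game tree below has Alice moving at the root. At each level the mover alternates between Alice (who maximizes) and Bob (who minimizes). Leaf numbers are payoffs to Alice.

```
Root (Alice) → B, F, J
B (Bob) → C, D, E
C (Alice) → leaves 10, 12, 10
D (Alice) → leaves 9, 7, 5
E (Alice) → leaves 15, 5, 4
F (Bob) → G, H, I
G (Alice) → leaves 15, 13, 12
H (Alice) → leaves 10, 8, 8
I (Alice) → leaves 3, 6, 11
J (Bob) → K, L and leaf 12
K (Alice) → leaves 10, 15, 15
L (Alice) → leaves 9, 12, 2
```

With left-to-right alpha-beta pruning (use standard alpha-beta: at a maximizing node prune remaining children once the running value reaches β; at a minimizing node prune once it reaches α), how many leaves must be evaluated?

C [α=-∞,β=+∞]: v=12
D [α=-∞,β=12]: v=9
E [α=-∞,β=9]: v=15 after child 1 ≥ β → β-cutoff, skip 2
B [α=-∞,β=+∞]: v=9
G [α=9,β=+∞]: v=15
H [α=9,β=15]: v=10
I [α=9,β=10]: v=11
F [α=9,β=+∞]: v=10
K [α=10,β=+∞]: v=15
L [α=10,β=15]: v=12
J [α=10,β=+∞]: v=12
Root [α=-∞,β=+∞]: v=12
Leaves evaluated: 23 of 25.

23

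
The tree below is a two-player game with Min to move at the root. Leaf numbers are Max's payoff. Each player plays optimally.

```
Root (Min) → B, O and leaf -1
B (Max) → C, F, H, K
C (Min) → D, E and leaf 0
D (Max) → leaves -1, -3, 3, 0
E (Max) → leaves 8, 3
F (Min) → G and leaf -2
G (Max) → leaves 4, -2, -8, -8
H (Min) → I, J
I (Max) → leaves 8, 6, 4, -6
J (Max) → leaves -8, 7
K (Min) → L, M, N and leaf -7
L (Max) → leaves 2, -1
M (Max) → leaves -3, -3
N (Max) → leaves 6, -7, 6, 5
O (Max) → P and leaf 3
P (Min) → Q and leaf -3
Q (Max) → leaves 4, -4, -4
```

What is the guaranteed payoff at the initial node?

D (Max): max(-1, -3, 3, 0) = 3
E (Max): max(8, 3) = 8
C (Min): min(3, 8, 0) = 0
G (Max): max(4, -2, -8, -8) = 4
F (Min): min(4, -2) = -2
I (Max): max(8, 6, 4, -6) = 8
J (Max): max(-8, 7) = 7
H (Min): min(8, 7) = 7
L (Max): max(2, -1) = 2
M (Max): max(-3, -3) = -3
N (Max): max(6, -7, 6, 5) = 6
K (Min): min(2, -3, 6, -7) = -7
B (Max): max(0, -2, 7, -7) = 7
Q (Max): max(4, -4, -4) = 4
P (Min): min(4, -3) = -3
O (Max): max(-3, 3) = 3
Root (Min): min(7, 3, -1) = -1

-1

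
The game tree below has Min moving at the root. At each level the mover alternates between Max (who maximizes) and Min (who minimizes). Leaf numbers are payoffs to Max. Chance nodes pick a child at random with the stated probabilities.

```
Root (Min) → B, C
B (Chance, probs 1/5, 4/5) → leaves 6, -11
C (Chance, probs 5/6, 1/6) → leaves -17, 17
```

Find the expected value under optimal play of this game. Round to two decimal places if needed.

B (Chance): 1/5·6 + 4/5·-11 = -7.6
C (Chance): 5/6·-17 + 1/6·17 = -11.33
Root (Min): min(-7.6, -11.33) = -11.33

-11.33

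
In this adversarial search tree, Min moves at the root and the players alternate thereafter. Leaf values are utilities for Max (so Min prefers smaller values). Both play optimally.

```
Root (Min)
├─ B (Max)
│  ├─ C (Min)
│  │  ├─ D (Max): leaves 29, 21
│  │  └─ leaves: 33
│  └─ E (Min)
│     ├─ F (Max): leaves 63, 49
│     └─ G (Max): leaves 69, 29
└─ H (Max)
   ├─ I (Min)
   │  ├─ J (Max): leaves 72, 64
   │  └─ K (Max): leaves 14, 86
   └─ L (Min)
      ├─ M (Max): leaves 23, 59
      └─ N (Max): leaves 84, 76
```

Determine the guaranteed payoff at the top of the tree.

63

D (Max): max(29, 21) = 29
C (Min): min(29, 33) = 29
F (Max): max(63, 49) = 63
G (Max): max(69, 29) = 69
E (Min): min(63, 69) = 63
B (Max): max(29, 63) = 63
J (Max): max(72, 64) = 72
K (Max): max(14, 86) = 86
I (Min): min(72, 86) = 72
M (Max): max(23, 59) = 59
N (Max): max(84, 76) = 84
L (Min): min(59, 84) = 59
H (Max): max(72, 59) = 72
Root (Min): min(63, 72) = 63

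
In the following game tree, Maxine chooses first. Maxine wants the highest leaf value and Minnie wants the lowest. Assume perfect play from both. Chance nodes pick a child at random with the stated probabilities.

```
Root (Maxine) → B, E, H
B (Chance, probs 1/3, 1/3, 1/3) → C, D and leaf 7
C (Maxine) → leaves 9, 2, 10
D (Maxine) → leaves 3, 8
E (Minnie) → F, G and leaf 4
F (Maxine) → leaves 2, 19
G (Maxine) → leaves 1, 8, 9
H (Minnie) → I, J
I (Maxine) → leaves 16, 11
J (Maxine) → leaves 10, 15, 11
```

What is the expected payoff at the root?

C (Maxine): max(9, 2, 10) = 10
D (Maxine): max(3, 8) = 8
B (Chance): 1/3·10 + 1/3·8 + 1/3·7 = 8.33
F (Maxine): max(2, 19) = 19
G (Maxine): max(1, 8, 9) = 9
E (Minnie): min(19, 9, 4) = 4
I (Maxine): max(16, 11) = 16
J (Maxine): max(10, 15, 11) = 15
H (Minnie): min(16, 15) = 15
Root (Maxine): max(8.33, 4, 15) = 15

15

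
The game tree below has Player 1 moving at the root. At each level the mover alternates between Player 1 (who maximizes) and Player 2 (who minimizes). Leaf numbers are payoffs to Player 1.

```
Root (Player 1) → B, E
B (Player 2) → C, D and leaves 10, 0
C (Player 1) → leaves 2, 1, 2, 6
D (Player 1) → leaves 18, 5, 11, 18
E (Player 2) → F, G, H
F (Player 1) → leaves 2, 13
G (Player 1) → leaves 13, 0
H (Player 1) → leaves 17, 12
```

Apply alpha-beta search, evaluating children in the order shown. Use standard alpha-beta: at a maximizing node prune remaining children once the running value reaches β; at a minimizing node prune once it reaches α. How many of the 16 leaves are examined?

C [α=-∞,β=+∞]: v=6
D [α=-∞,β=6]: v=18 after child 1 ≥ β → β-cutoff, skip 3
B [α=-∞,β=+∞]: v=0
F [α=0,β=+∞]: v=13
G [α=0,β=13]: v=13 after child 1 ≥ β → β-cutoff, skip 1
H [α=0,β=13]: v=17 after child 1 ≥ β → β-cutoff, skip 1
E [α=0,β=+∞]: v=13
Root [α=-∞,β=+∞]: v=13
Leaves evaluated: 11 of 16.

11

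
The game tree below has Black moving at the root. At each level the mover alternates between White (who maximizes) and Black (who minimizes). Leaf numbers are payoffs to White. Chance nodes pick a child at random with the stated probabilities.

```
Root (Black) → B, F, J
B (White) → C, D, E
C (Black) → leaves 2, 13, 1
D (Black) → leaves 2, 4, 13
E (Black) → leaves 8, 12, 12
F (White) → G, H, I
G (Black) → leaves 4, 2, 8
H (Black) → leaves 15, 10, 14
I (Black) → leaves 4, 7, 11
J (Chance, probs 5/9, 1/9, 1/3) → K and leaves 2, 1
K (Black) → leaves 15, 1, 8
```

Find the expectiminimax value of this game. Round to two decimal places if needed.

C (Black): min(2, 13, 1) = 1
D (Black): min(2, 4, 13) = 2
E (Black): min(8, 12, 12) = 8
B (White): max(1, 2, 8) = 8
G (Black): min(4, 2, 8) = 2
H (Black): min(15, 10, 14) = 10
I (Black): min(4, 7, 11) = 4
F (White): max(2, 10, 4) = 10
K (Black): min(15, 1, 8) = 1
J (Chance): 5/9·1 + 1/9·2 + 1/3·1 = 1.11
Root (Black): min(8, 10, 1.11) = 1.11

1.11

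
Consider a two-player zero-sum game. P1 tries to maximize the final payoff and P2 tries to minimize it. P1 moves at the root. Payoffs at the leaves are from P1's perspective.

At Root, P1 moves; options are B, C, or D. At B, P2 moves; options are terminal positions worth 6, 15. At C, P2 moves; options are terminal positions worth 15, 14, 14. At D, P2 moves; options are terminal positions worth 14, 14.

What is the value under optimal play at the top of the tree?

14

B (P2): min(6, 15) = 6
C (P2): min(15, 14, 14) = 14
D (P2): min(14, 14) = 14
Root (P1): max(6, 14, 14) = 14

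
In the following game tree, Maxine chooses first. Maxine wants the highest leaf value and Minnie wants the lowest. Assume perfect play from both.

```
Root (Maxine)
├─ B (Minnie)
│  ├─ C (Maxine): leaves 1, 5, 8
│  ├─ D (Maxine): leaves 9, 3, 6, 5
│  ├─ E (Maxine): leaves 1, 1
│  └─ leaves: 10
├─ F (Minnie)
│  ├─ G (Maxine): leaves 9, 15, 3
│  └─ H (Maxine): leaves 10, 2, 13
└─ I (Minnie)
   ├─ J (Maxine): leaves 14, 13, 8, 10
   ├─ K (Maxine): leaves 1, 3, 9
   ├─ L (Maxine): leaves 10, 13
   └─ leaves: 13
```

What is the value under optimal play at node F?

13

G: max(9, 15, 3) = 15
H: max(10, 2, 13) = 13
F: min(15, 13) = 13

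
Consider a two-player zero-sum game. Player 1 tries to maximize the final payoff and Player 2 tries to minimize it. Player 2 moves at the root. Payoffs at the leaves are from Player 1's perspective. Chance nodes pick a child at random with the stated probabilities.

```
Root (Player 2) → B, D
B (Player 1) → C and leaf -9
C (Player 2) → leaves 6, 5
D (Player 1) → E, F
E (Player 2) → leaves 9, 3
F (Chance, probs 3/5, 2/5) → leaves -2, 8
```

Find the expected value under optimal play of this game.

C (Player 2): min(6, 5) = 5
B (Player 1): max(5, -9) = 5
E (Player 2): min(9, 3) = 3
F (Chance): 3/5·-2 + 2/5·8 = 2
D (Player 1): max(3, 2) = 3
Root (Player 2): min(5, 3) = 3

3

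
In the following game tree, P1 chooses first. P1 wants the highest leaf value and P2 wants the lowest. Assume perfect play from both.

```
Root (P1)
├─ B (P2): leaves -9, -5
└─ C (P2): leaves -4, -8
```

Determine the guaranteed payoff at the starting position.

-8

B (P2): min(-9, -5) = -9
C (P2): min(-4, -8) = -8
Root (P1): max(-9, -8) = -8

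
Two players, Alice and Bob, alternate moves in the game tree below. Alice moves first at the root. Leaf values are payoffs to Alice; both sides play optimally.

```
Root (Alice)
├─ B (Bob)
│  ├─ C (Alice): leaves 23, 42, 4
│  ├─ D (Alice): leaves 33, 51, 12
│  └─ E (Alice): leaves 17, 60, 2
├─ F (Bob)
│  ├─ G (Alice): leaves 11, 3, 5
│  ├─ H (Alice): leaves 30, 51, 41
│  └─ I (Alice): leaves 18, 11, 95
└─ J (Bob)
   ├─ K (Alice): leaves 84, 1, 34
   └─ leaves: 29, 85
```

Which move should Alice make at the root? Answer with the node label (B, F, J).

C (Alice): max(23, 42, 4) = 42
D (Alice): max(33, 51, 12) = 51
E (Alice): max(17, 60, 2) = 60
B (Bob): min(42, 51, 60) = 42
G (Alice): max(11, 3, 5) = 11
H (Alice): max(30, 51, 41) = 51
I (Alice): max(18, 11, 95) = 95
F (Bob): min(11, 51, 95) = 11
K (Alice): max(84, 1, 34) = 84
J (Bob): min(84, 29, 85) = 29
Root (Alice): max(42, 11, 29) = 42
Alice picks the child with the highest value: B (value 42).

B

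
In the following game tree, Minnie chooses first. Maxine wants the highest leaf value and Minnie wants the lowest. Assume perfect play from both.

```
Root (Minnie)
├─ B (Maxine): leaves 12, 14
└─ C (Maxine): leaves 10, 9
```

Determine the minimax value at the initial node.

10

B (Maxine): max(12, 14) = 14
C (Maxine): max(10, 9) = 10
Root (Minnie): min(14, 10) = 10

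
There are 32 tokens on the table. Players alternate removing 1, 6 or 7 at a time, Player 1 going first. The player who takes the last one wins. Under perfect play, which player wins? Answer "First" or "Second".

First

W/L table (W = player to move can force a win):
i:   0  1  2  3  4  5  6  7  8  9 10 11 12 13 14 15 16 17 18 19 20 21 22 23 24 25 26 27 28 29 30 31 32
     L  W  L  W  L  W  W  W  W  W  W  W  L  W  L  W  L  W  W  W  W  W  W  W  L  W  L  W  L  W  W  W  W
Position 32 is W, so the first player wins.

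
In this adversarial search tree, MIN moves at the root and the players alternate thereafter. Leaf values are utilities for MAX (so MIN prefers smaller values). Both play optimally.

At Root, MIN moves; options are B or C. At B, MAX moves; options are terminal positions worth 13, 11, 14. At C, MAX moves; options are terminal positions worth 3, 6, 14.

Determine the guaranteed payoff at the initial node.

B (MAX): max(13, 11, 14) = 14
C (MAX): max(3, 6, 14) = 14
Root (MIN): min(14, 14) = 14

14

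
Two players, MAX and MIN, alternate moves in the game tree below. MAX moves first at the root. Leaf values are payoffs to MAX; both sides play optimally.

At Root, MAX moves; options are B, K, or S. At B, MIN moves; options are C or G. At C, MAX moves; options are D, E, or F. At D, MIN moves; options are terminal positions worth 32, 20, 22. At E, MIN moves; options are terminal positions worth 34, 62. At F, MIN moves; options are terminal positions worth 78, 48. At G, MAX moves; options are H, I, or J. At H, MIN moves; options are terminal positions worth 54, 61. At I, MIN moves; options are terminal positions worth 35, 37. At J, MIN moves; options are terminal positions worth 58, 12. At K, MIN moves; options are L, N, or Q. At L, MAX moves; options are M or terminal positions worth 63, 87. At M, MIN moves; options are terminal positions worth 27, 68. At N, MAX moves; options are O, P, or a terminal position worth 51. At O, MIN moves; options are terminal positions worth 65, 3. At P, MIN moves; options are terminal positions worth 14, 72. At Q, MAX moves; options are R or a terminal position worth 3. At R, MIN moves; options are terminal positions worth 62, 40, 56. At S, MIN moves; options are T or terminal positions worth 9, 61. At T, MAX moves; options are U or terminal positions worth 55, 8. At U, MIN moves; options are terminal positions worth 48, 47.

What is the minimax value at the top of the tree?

48

D (MIN): min(32, 20, 22) = 20
E (MIN): min(34, 62) = 34
F (MIN): min(78, 48) = 48
C (MAX): max(20, 34, 48) = 48
H (MIN): min(54, 61) = 54
I (MIN): min(35, 37) = 35
J (MIN): min(58, 12) = 12
G (MAX): max(54, 35, 12) = 54
B (MIN): min(48, 54) = 48
M (MIN): min(27, 68) = 27
L (MAX): max(27, 63, 87) = 87
O (MIN): min(65, 3) = 3
P (MIN): min(14, 72) = 14
N (MAX): max(3, 14, 51) = 51
R (MIN): min(62, 40, 56) = 40
Q (MAX): max(40, 3) = 40
K (MIN): min(87, 51, 40) = 40
U (MIN): min(48, 47) = 47
T (MAX): max(47, 55, 8) = 55
S (MIN): min(55, 9, 61) = 9
Root (MAX): max(48, 40, 9) = 48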